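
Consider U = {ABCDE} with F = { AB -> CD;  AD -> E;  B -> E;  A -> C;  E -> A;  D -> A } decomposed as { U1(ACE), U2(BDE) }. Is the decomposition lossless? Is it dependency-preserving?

lossless and dependency-preserving

Lossless test: (E)⁺ = {ACE}, which contains all of one fragment — lossless.
Dependency preservation: AB → CD; AD → E; D → A are not contained in any single fragment, but the restricted closure of each left-hand side across the fragments still reaches the right-hand side; the remaining FDs each lie inside some fragment. All dependencies are preserved.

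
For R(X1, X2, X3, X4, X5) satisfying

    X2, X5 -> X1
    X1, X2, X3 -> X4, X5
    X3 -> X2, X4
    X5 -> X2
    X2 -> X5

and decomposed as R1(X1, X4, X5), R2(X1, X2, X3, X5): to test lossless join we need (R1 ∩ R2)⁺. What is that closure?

R1 ∩ R2 = {X1, X5}.
X5 → X2 applies, adding X2
Closure: {X1, X2, X5}.

X1, X2, X5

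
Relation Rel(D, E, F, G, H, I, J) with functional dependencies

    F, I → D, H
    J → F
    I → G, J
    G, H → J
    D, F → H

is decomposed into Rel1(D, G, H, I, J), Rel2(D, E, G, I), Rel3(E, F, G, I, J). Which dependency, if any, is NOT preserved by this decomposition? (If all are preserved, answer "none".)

D, F → H

Check D, F → H: no single fragment contains all of {D, F, H}, and the restricted closure of {D, F} across the fragments never reaches {H}.
F, I → D, H is preserved.
J → F is preserved.
I → G, J is preserved.
G, H → J is preserved.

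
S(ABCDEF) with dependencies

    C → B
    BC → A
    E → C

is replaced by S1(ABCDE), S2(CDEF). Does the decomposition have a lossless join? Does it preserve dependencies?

Lossless test: (CDE)⁺ = {ABCDE}, which contains all of one fragment — lossless.
Dependency preservation: every FD's attributes lie within a single fragment, so each can be enforced locally — preserved.

lossless and dependency-preserving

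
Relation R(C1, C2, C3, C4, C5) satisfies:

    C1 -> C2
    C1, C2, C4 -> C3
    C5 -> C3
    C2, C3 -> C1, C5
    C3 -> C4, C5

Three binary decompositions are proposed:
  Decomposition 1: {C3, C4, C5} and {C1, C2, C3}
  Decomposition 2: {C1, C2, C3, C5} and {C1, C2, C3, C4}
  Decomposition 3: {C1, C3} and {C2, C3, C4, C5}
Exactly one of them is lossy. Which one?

Decomposition 1: common = {C3}, closure = {C3, C4, C5} → lossless.
Decomposition 2: common = {C1, C2, C3}, closure = {C1, C2, C3, C4, C5} → lossless.
Decomposition 3: common = {C3}, closure = {C3, C4, C5} → lossy.

Decomposition 3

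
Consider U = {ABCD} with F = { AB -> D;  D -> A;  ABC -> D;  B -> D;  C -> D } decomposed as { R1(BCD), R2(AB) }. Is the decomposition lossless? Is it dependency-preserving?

lossless but not dependency-preserving

Lossless test: (B)⁺ = {ABD}, which contains all of one fragment — lossless.
Dependency preservation: the restricted closure of {D} across the fragments never reaches {A}, so D → A cannot be enforced without a join — not preserved.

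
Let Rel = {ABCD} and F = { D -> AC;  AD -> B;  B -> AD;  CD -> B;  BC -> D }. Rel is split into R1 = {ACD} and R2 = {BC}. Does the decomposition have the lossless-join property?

No

Common attributes: R1 ∩ R2 = {C}.
No dependency enlarges {C}, so (C)⁺ = {C}.
The closure contains neither all of R1 = {ACD} nor all of R2 = {BC}, so the common attributes are not a superkey of either fragment. The join is lossy.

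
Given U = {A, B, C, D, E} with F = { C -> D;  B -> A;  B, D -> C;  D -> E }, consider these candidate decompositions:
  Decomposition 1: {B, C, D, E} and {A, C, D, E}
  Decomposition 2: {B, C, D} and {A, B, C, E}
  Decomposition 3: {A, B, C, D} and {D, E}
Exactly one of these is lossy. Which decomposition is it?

Decomposition 1

Decomposition 1: common = {C, D, E}, closure = {C, D, E} → lossy.
Decomposition 2: common = {B, C}, closure = {A, B, C, D, E} → lossless.
Decomposition 3: common = {D}, closure = {D, E} → lossless.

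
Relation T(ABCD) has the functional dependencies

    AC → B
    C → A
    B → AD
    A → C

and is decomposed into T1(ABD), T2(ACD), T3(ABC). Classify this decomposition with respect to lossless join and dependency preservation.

lossless and dependency-preserving

Lossless test (chase): Rows 2 and 3 agree on AC; apply AC→B and equate their B entries. Rows 1 and 3 agree on B; apply B→AD and equate their AD entries. Rows 1 and 2 agree on A; apply A→C and equate their C entries. Row 1 is now all distinguished symbols — the join is lossless.
Dependency preservation: every FD's attributes lie within a single fragment, so each can be enforced locally — preserved.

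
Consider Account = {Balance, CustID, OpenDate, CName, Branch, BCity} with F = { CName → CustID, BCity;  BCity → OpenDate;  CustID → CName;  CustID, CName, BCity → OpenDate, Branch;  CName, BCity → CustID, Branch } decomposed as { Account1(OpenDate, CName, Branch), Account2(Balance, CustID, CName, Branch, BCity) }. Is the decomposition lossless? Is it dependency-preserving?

lossless but not dependency-preserving

Lossless test: (CName, Branch)⁺ = {CustID, OpenDate, CName, Branch, BCity}, which contains all of one fragment — lossless.
Dependency preservation: the restricted closure of {BCity} across the fragments never reaches {OpenDate}, so BCity → OpenDate cannot be enforced without a join — not preserved.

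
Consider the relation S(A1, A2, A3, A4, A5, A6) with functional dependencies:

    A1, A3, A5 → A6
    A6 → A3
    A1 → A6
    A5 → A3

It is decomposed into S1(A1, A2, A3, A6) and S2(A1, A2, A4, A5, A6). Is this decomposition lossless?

Yes

Common attributes: S1 ∩ S2 = {A1, A2, A6}.
Closure of {A1, A2, A6}: A6 → A3 applies, adding A3. So (A1, A2, A6)⁺ = {A1, A2, A3, A6}.
This closure contains every attribute of S1, so S1 ∩ S2 → S1. The join is lossless.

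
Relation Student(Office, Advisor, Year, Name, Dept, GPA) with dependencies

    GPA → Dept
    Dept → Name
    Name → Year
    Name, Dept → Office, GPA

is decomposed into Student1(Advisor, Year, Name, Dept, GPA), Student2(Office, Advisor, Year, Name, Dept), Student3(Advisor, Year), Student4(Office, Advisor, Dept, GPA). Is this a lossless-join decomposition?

Chase test. Columns are Office, Advisor, Year, Name, Dept, GPA; row i has aⱼ where attribute j ∈ Studenti, else bᵢⱼ.
Initial tableau (one row per fragment):
  row 1: b11 a2 a3 a4 a5 a6
  row 2: a1 a2 a3 a4 a5 b26
  row 3: b31 a2 a3 b34 b35 b36
  row 4: a1 a2 b43 b44 a5 a6
Rows 1 and 4 agree on Dept; apply Dept→Name and equate their Name entries.
Rows 1 and 4 agree on Name; apply Name→Year and equate their Year entries.
Rows 1 and 2 agree on Name, Dept; apply Name, Dept→Office, GPA and equate their Office, GPA entries.
Row 1 is now all distinguished symbols — the join is lossless.

Yes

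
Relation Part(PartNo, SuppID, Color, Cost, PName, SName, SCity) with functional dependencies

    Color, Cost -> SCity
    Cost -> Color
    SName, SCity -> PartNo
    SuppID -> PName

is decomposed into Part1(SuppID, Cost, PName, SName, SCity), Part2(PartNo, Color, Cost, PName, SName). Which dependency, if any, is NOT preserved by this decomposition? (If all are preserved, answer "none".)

Check SName, SCity → PartNo: no single fragment contains all of {PartNo, SName, SCity}, and the restricted closure of {SName, SCity} across the fragments never reaches {PartNo}.
Color, Cost → SCity is preserved.
Cost → Color is preserved.
SuppID → PName is preserved.

SName, SCity -> PartNo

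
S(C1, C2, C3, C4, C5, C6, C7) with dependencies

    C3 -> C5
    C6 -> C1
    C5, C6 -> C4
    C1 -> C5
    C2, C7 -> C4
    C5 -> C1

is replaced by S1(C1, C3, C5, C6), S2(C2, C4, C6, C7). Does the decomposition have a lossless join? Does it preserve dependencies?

Lossless test: (C6)⁺ = {C1, C4, C5, C6}, which is a superkey of neither fragment — lossy.
Dependency preservation: C5, C6 → C4 is not contained in any single fragment, but the restricted closure of its left-hand side across the fragments still reaches the right-hand side; the remaining FDs each lie inside some fragment. All dependencies are preserved.

lossy but dependency-preserving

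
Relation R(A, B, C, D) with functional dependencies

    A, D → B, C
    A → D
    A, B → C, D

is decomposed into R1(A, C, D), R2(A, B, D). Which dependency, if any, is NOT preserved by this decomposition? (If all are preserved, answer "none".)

none

A, D → B, C: restricted closure across fragments reaches B, C.
A → D lies within R1.
A, B → C, D: restricted closure across fragments reaches C, D.
Every dependency is enforceable on the fragments, so the decomposition is dependency-preserving.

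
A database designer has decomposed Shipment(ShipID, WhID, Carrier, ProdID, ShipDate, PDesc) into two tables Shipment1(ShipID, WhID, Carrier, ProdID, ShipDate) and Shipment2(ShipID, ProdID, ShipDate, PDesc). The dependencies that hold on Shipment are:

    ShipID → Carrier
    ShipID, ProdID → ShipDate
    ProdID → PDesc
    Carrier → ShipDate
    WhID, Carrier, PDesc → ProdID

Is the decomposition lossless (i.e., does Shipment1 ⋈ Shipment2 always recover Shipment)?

Common attributes: Shipment1 ∩ Shipment2 = {ShipID, ProdID, ShipDate}.
Closure of {ShipID, ProdID, ShipDate}: ShipID → Carrier applies, adding Carrier; ProdID → PDesc applies, adding PDesc. So (ShipID, ProdID, ShipDate)⁺ = {ShipID, Carrier, ProdID, ShipDate, PDesc}.
This closure contains every attribute of Shipment2, so Shipment1 ∩ Shipment2 → Shipment2. The join is lossless.

Yes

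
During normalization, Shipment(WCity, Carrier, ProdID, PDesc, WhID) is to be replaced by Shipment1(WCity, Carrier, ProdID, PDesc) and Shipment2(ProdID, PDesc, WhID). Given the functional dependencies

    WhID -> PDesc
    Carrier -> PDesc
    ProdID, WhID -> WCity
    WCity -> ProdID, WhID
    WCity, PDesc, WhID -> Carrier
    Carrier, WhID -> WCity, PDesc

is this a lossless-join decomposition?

No

Common attributes: Shipment1 ∩ Shipment2 = {ProdID, PDesc}.
No dependency enlarges {ProdID, PDesc}, so (ProdID, PDesc)⁺ = {ProdID, PDesc}.
The closure contains neither all of Shipment1 = {WCity, Carrier, ProdID, PDesc} nor all of Shipment2 = {ProdID, PDesc, WhID}, so the common attributes are not a superkey of either fragment. The join is lossy.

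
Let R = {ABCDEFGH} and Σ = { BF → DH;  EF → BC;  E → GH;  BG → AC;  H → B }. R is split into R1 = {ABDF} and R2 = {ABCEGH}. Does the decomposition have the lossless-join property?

Common attributes: R1 ∩ R2 = {AB}.
No dependency enlarges {AB}, so (AB)⁺ = {AB}.
The closure contains neither all of R1 = {ABDF} nor all of R2 = {ABCEGH}, so the common attributes are not a superkey of either fragment. The join is lossy.

No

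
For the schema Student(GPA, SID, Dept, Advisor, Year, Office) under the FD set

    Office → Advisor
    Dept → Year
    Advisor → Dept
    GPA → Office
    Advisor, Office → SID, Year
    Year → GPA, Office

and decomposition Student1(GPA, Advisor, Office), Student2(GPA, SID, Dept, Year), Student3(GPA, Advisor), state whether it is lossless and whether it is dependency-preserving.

lossless and dependency-preserving

Lossless test (chase): Rows 1 and 3 agree on Advisor; apply Advisor→Dept and equate their Dept entries. Rows 1 and 2 agree on GPA; apply GPA→Office and equate their Office entries. Rows 1 and 3 agree on GPA; apply GPA→Office and equate their Office entries. Rows 1 and 3 agree on Advisor, Office; apply Advisor, Office→SID, Year and equate their SID, Year entries. Rows 1 and 2 agree on Office; apply Office→Advisor and equate their Advisor entries. Rows 1 and 2 agree on Advisor; apply Advisor→Dept and equate their Dept entries. Rows 1 and 2 agree on Advisor, Office; apply Advisor, Office→SID, Year and equate their SID, Year entries. Row 1 is now all distinguished symbols — the join is lossless.
Dependency preservation: Advisor → Dept; Advisor, Office → SID, Year; Year → GPA, Office are not contained in any single fragment, but the restricted closure of each left-hand side across the fragments still reaches the right-hand side; the remaining FDs each lie inside some fragment. All dependencies are preserved.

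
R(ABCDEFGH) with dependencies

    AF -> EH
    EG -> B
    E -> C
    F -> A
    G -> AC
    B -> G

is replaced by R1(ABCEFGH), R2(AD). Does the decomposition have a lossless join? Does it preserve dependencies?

lossy but dependency-preserving

Lossless test: (A)⁺ = {A}, which is a superkey of neither fragment — lossy.
Dependency preservation: every FD's attributes lie within a single fragment, so each can be enforced locally — preserved.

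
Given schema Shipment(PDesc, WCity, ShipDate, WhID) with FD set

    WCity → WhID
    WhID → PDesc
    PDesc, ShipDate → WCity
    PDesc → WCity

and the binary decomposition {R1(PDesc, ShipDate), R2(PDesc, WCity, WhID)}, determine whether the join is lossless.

Common attributes: R1 ∩ R2 = {PDesc}.
Closure of {PDesc}: PDesc → WCity applies, adding WCity; WCity → WhID applies, adding WhID. So (PDesc)⁺ = {PDesc, WCity, WhID}.
This closure contains every attribute of R2, so R1 ∩ R2 → R2. The join is lossless.

Yes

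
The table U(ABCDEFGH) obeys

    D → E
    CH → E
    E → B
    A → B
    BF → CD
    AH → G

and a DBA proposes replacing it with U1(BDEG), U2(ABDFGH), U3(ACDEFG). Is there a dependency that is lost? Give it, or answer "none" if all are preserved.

Check CH → E: no single fragment contains all of {CEH}, and the restricted closure of {CH} across the fragments never reaches {E}.
D → E is preserved.
E → B is preserved.
A → B is preserved.
BF → CD is preserved.
AH → G is preserved.

CH → E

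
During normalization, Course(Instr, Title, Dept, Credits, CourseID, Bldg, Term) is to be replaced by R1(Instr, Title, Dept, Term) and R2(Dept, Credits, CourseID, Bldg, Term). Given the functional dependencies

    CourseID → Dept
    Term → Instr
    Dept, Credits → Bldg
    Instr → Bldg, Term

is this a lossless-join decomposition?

No

Common attributes: R1 ∩ R2 = {Dept, Term}.
Closure of {Dept, Term}: Term → Instr applies, adding Instr; Instr → Bldg, Term applies, adding Bldg. So (Dept, Term)⁺ = {Instr, Dept, Bldg, Term}.
The closure contains neither all of R1 = {Instr, Title, Dept, Term} nor all of R2 = {Dept, Credits, CourseID, Bldg, Term}, so the common attributes are not a superkey of either fragment. The join is lossy.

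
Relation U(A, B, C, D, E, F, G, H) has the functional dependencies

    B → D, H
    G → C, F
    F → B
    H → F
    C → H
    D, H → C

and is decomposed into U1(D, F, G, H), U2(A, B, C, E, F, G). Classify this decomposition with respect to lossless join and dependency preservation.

lossless and dependency-preserving

Lossless test: (F, G)⁺ = {B, C, D, F, G, H}, which contains all of one fragment — lossless.
Dependency preservation: B → D, H; C → H; D, H → C are not contained in any single fragment, but the restricted closure of each left-hand side across the fragments still reaches the right-hand side; the remaining FDs each lie inside some fragment. All dependencies are preserved.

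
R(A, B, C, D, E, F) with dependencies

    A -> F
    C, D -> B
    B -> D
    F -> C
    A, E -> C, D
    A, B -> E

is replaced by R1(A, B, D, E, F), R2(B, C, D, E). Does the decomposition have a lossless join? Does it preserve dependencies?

lossy and not dependency-preserving

Lossless test: (B, D, E)⁺ = {B, D, E}, which is a superkey of neither fragment — lossy.
Dependency preservation: the restricted closure of {F} across the fragments never reaches {C}, so F → C cannot be enforced without a join — not preserved.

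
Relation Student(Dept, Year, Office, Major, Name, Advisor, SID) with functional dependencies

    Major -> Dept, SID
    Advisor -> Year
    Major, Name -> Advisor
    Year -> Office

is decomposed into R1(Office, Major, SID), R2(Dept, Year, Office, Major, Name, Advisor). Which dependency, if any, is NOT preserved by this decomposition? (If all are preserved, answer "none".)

Major → Dept, SID: restricted closure across fragments reaches Dept, SID.
Advisor → Year lies within R2.
Major, Name → Advisor lies within R2.
Year → Office lies within R2.
Every dependency is enforceable on the fragments, so the decomposition is dependency-preserving.

none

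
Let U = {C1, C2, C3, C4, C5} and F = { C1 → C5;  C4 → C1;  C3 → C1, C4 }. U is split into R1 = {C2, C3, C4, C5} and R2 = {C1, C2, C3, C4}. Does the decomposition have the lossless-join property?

Common attributes: R1 ∩ R2 = {C2, C3, C4}.
Closure of {C2, C3, C4}: C4 → C1 applies, adding C1; C1 → C5 applies, adding C5. So (C2, C3, C4)⁺ = {C1, C2, C3, C4, C5}.
This closure contains every attribute of R1, so R1 ∩ R2 → R1. The join is lossless.

Yes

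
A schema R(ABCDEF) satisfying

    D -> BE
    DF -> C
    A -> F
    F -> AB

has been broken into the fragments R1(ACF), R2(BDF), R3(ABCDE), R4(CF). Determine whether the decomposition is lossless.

Yes

Chase test. Columns are ABCDEF; row i has aⱼ where attribute j ∈ Ri, else bᵢⱼ.
Initial tableau (one row per fragment):
  row 1: a1 b12 a3 b14 b15 a6
  row 2: b21 a2 b23 a4 b25 a6
  row 3: a1 a2 a3 a4 a5 b36
  row 4: b41 b42 a3 b44 b45 a6
Rows 2 and 3 agree on D; apply D→BE and equate their BE entries.
Rows 1 and 3 agree on A; apply A→F and equate their F entries.
Rows 1 and 2 agree on F; apply F→AB and equate their AB entries.
Rows 1 and 4 agree on F; apply F→AB and equate their AB entries.
Rows 2 and 3 agree on DF; apply DF→C and equate their C entries.
Row 2 is now all distinguished symbols — the join is lossless.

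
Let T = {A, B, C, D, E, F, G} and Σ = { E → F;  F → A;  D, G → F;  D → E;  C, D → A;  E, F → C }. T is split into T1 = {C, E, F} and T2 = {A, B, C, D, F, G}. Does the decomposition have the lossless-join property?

Common attributes: T1 ∩ T2 = {C, F}.
Closure of {C, F}: F → A applies, adding A. So (C, F)⁺ = {A, C, F}.
The closure contains neither all of T1 = {C, E, F} nor all of T2 = {A, B, C, D, F, G}, so the common attributes are not a superkey of either fragment. The join is lossy.

No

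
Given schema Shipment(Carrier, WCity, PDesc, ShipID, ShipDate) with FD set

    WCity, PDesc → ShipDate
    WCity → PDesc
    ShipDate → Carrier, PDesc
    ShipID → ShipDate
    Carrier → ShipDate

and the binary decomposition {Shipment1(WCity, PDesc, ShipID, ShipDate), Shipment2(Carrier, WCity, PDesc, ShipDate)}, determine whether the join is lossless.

Common attributes: Shipment1 ∩ Shipment2 = {WCity, PDesc, ShipDate}.
Closure of {WCity, PDesc, ShipDate}: ShipDate → Carrier, PDesc applies, adding Carrier. So (WCity, PDesc, ShipDate)⁺ = {Carrier, WCity, PDesc, ShipDate}.
This closure contains every attribute of Shipment2, so Shipment1 ∩ Shipment2 → Shipment2. The join is lossless.

Yes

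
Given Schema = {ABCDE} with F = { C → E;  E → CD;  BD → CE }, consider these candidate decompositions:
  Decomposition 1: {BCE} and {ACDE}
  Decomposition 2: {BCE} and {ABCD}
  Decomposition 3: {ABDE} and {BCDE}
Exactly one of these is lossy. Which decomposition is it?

Decomposition 1: common = {CE}, closure = {CDE} → lossy.
Decomposition 2: common = {BC}, closure = {BCDE} → lossless.
Decomposition 3: common = {BDE}, closure = {BCDE} → lossless.

Decomposition 1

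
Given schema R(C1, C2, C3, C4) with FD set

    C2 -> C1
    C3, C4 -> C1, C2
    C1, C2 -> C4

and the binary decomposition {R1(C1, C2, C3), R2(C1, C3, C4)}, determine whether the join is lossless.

Common attributes: R1 ∩ R2 = {C1, C3}.
No dependency enlarges {C1, C3}, so (C1, C3)⁺ = {C1, C3}.
The closure contains neither all of R1 = {C1, C2, C3} nor all of R2 = {C1, C3, C4}, so the common attributes are not a superkey of either fragment. The join is lossy.

No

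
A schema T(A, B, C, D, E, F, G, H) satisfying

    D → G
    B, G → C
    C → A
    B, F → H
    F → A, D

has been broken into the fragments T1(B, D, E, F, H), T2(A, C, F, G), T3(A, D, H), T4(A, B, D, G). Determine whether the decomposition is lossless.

No

Chase test. Columns are A, B, C, D, E, F, G, H; row i has aⱼ where attribute j ∈ Ti, else bᵢⱼ.
Initial tableau (one row per fragment):
  row 1: b11 a2 b13 a4 a5 a6 b17 a8
  row 2: a1 b22 a3 b24 b25 a6 a7 b28
  row 3: a1 b32 b33 a4 b35 b36 b37 a8
  row 4: a1 a2 b43 a4 b45 b46 a7 b48
Rows 1 and 3 agree on D; apply D→G and equate their G entries.
Rows 1 and 4 agree on D; apply D→G and equate their G entries.
Rows 1 and 4 agree on B, G; apply B, G→C and equate their C entries.
Rows 1 and 4 agree on C; apply C→A and equate their A entries.
Rows 1 and 2 agree on F; apply F→A, D and equate their A, D entries.
No row becomes fully distinguished — the join is lossy.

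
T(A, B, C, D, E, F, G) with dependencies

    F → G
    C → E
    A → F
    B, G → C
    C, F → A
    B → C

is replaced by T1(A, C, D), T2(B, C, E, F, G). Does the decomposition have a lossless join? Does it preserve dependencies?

Lossless test: (C)⁺ = {C, E}, which is a superkey of neither fragment — lossy.
Dependency preservation: the restricted closure of {A} across the fragments never reaches {F}, so A → F cannot be enforced without a join — not preserved.

lossy and not dependency-preserving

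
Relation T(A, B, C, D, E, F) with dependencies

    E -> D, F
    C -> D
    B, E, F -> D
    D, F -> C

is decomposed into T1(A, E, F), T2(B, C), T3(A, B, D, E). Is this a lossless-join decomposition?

Chase test. Columns are A, B, C, D, E, F; row i has aⱼ where attribute j ∈ Ti, else bᵢⱼ.
Initial tableau (one row per fragment):
  row 1: a1 b12 b13 b14 a5 a6
  row 2: b21 a2 a3 b24 b25 b26
  row 3: a1 a2 b33 a4 a5 b36
Rows 1 and 3 agree on E; apply E→D, F and equate their D, F entries.
Rows 1 and 3 agree on D, F; apply D, F→C and equate their C entries.
No row becomes fully distinguished — the join is lossy.

No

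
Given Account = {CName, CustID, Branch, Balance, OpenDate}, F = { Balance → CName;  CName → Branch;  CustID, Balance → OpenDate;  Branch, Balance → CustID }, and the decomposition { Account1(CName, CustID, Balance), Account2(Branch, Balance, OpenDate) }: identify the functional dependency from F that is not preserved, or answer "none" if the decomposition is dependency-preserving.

CName → Branch

Check CName → Branch: no single fragment contains all of {CName, Branch}, and the restricted closure of {CName} across the fragments never reaches {Branch}.
Balance → CName is preserved.
CustID, Balance → OpenDate is preserved.
Branch, Balance → CustID is preserved.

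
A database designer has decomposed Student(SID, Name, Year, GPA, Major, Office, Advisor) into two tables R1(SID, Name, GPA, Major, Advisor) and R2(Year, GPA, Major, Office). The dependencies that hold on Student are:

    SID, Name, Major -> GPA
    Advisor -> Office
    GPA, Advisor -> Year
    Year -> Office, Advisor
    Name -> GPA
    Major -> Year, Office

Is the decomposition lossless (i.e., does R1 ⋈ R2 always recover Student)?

Common attributes: R1 ∩ R2 = {GPA, Major}.
Closure of {GPA, Major}: Major → Year, Office applies, adding Year, Office; Year → Office, Advisor applies, adding Advisor. So (GPA, Major)⁺ = {Year, GPA, Major, Office, Advisor}.
This closure contains every attribute of R2, so R1 ∩ R2 → R2. The join is lossless.

Yes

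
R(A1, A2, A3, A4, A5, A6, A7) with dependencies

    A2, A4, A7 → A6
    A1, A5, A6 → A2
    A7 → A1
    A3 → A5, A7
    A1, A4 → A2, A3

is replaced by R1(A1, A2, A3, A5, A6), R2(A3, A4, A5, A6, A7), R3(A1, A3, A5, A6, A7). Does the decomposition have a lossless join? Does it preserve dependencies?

lossless but not dependency-preserving

Lossless test (chase): Rows 1 and 3 agree on A1, A5, A6; apply A1, A5, A6→A2 and equate their A2 entries. Rows 2 and 3 agree on A7; apply A7→A1 and equate their A1 entries. Rows 1 and 2 agree on A3; apply A3→A5, A7 and equate their A5, A7 entries. Rows 1 and 2 agree on A1, A5, A6; apply A1, A5, A6→A2 and equate their A2 entries. Row 2 is now all distinguished symbols — the join is lossless.
Dependency preservation: the restricted closure of {A1, A4} across the fragments never reaches {A2, A3}, so A1, A4 → A2, A3 cannot be enforced without a join — not preserved.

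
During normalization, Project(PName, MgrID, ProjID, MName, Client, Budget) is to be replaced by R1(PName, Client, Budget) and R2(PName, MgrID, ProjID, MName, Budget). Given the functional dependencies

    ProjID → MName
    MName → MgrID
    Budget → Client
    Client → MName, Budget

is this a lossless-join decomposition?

Yes

Common attributes: R1 ∩ R2 = {PName, Budget}.
Closure of {PName, Budget}: Budget → Client applies, adding Client; Client → MName, Budget applies, adding MName; MName → MgrID applies, adding MgrID. So (PName, Budget)⁺ = {PName, MgrID, MName, Client, Budget}.
This closure contains every attribute of R1, so R1 ∩ R2 → R1. The join is lossless.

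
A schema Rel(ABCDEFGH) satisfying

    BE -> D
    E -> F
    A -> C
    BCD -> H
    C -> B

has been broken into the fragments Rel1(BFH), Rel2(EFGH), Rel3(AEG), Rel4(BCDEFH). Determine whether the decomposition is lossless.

No

Chase test. Columns are ABCDEFGH; row i has aⱼ where attribute j ∈ Reli, else bᵢⱼ.
Initial tableau (one row per fragment):
  row 1: b11 a2 b13 b14 b15 a6 b17 a8
  row 2: b21 b22 b23 b24 a5 a6 a7 a8
  row 3: a1 b32 b33 b34 a5 b36 a7 b38
  row 4: b41 a2 a3 a4 a5 a6 b47 a8
Rows 2 and 3 agree on E; apply E→F and equate their F entries.
No row becomes fully distinguished — the join is lossy.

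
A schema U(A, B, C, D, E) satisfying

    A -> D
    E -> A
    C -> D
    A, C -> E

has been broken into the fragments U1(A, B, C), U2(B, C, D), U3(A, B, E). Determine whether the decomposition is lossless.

Chase test. Columns are A, B, C, D, E; row i has aⱼ where attribute j ∈ Ui, else bᵢⱼ.
Initial tableau (one row per fragment):
  row 1: a1 a2 a3 b14 b15
  row 2: b21 a2 a3 a4 b25
  row 3: a1 a2 b33 b34 a5
Rows 1 and 3 agree on A; apply A→D and equate their D entries.
Rows 1 and 2 agree on C; apply C→D and equate their D entries.
No row becomes fully distinguished — the join is lossy.

No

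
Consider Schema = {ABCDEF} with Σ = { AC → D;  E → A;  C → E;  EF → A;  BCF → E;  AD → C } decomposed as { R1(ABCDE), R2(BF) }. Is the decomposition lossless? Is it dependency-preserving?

lossy but dependency-preserving

Lossless test: (B)⁺ = {B}, which is a superkey of neither fragment — lossy.
Dependency preservation: EF → A; BCF → E are not contained in any single fragment, but the restricted closure of each left-hand side across the fragments still reaches the right-hand side; the remaining FDs each lie inside some fragment. All dependencies are preserved.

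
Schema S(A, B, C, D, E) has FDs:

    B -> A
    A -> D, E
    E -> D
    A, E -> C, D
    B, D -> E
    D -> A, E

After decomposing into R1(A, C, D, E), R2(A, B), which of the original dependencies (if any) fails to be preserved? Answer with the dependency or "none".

B → A lies within R2.
A → D, E lies within R1.
E → D lies within R1.
A, E → C, D lies within R1.
B, D → E: restricted closure across fragments reaches E.
D → A, E lies within R1.
Every dependency is enforceable on the fragments, so the decomposition is dependency-preserving.

none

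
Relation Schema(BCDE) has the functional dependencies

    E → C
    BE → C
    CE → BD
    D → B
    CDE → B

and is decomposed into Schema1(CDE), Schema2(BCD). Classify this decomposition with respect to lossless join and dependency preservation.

Lossless test: (CD)⁺ = {BCD}, which contains all of one fragment — lossless.
Dependency preservation: BE → C; CE → BD; CDE → B are not contained in any single fragment, but the restricted closure of each left-hand side across the fragments still reaches the right-hand side; the remaining FDs each lie inside some fragment. All dependencies are preserved.

lossless and dependency-preserving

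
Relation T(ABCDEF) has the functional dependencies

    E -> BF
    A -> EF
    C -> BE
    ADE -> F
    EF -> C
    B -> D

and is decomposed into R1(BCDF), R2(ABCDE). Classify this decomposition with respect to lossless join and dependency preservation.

Lossless test: (BCD)⁺ = {BCDEF}, which contains all of one fragment — lossless.
Dependency preservation: E → BF; A → EF; ADE → F; EF → C are not contained in any single fragment, but the restricted closure of each left-hand side across the fragments still reaches the right-hand side; the remaining FDs each lie inside some fragment. All dependencies are preserved.

lossless and dependency-preserving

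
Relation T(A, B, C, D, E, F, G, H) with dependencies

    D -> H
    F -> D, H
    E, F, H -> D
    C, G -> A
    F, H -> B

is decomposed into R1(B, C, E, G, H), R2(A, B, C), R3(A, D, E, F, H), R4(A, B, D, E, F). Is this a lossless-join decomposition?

Chase test. Columns are A, B, C, D, E, F, G, H; row i has aⱼ where attribute j ∈ Ri, else bᵢⱼ.
Initial tableau (one row per fragment):
  row 1: b11 a2 a3 b14 a5 b16 a7 a8
  row 2: a1 a2 a3 b24 b25 b26 b27 b28
  row 3: a1 b32 b33 a4 a5 a6 b37 a8
  row 4: a1 a2 b43 a4 a5 a6 b47 b48
Rows 3 and 4 agree on D; apply D→H and equate their H entries.
Rows 3 and 4 agree on F, H; apply F, H→B and equate their B entries.
No row becomes fully distinguished — the join is lossy.

No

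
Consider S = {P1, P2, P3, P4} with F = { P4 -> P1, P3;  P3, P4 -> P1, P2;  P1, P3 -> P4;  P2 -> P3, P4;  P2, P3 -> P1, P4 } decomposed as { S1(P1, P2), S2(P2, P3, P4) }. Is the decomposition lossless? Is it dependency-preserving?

Lossless test: (P2)⁺ = {P1, P2, P3, P4}, which contains all of one fragment — lossless.
Dependency preservation: the restricted closure of {P1, P3} across the fragments never reaches {P4}, so P1, P3 → P4 cannot be enforced without a join — not preserved.

lossless but not dependency-preserving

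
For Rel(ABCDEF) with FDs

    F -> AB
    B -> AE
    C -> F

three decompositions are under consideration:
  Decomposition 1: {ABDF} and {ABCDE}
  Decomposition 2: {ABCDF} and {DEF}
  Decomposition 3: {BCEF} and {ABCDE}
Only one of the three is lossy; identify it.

Decomposition 1: common = {ABD}, closure = {ABDE} → lossy.
Decomposition 2: common = {DF}, closure = {ABDEF} → lossless.
Decomposition 3: common = {BCE}, closure = {ABCEF} → lossless.

Decomposition 1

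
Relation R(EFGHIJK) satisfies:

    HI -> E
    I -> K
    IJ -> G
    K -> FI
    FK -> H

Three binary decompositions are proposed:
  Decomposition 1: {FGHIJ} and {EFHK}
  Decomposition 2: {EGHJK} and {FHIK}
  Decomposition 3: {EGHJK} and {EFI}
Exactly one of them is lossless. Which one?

Decomposition 2

Decomposition 1: common = {FH}, closure = {FH} → lossy.
Decomposition 2: common = {HK}, closure = {EFHIK} → lossless.
Decomposition 3: common = {E}, closure = {E} → lossy.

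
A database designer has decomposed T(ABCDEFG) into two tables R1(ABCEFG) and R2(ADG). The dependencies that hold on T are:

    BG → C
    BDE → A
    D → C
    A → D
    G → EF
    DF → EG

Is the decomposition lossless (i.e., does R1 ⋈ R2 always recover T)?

Yes

Common attributes: R1 ∩ R2 = {AG}.
Closure of {AG}: A → D applies, adding D; G → EF applies, adding EF; D → C applies, adding C. So (AG)⁺ = {ACDEFG}.
This closure contains every attribute of R2, so R1 ∩ R2 → R2. The join is lossless.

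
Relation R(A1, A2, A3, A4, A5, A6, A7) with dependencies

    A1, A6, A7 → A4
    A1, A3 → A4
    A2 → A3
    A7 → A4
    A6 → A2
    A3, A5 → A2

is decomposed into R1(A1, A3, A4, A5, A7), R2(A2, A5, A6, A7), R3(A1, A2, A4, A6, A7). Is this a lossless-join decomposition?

No

Chase test. Columns are A1, A2, A3, A4, A5, A6, A7; row i has aⱼ where attribute j ∈ Ri, else bᵢⱼ.
Initial tableau (one row per fragment):
  row 1: a1 b12 a3 a4 a5 b16 a7
  row 2: b21 a2 b23 b24 a5 a6 a7
  row 3: a1 a2 b33 a4 b35 a6 a7
Rows 2 and 3 agree on A2; apply A2→A3 and equate their A3 entries.
Rows 1 and 2 agree on A7; apply A7→A4 and equate their A4 entries.
No row becomes fully distinguished — the join is lossy.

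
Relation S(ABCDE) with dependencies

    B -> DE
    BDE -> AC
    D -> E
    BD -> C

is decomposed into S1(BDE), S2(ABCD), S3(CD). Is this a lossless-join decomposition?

Chase test. Columns are ABCDE; row i has aⱼ where attribute j ∈ Si, else bᵢⱼ.
Initial tableau (one row per fragment):
  row 1: b11 a2 b13 a4 a5
  row 2: a1 a2 a3 a4 b25
  row 3: b31 b32 a3 a4 b35
Rows 1 and 2 agree on B; apply B→DE and equate their DE entries.
Rows 1 and 2 agree on BDE; apply BDE→AC and equate their AC entries.
Rows 1 and 3 agree on D; apply D→E and equate their E entries.
Row 1 is now all distinguished symbols — the join is lossless.

Yes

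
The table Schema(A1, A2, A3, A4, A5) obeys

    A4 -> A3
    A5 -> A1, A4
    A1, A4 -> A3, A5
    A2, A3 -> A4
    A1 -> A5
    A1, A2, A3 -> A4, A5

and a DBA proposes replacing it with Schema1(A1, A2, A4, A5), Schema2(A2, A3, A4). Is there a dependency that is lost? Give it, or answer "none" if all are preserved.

A4 → A3 lies within Schema2.
A5 → A1, A4 lies within Schema1.
A1, A4 → A3, A5: restricted closure across fragments reaches A3, A5.
A2, A3 → A4 lies within Schema2.
A1 → A5 lies within Schema1.
A1, A2, A3 → A4, A5: restricted closure across fragments reaches A4, A5.
Every dependency is enforceable on the fragments, so the decomposition is dependency-preserving.

none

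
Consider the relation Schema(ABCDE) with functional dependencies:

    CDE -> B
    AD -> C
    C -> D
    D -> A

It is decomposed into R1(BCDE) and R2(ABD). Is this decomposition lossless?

Common attributes: R1 ∩ R2 = {BD}.
Closure of {BD}: D → A applies, adding A; AD → C applies, adding C. So (BD)⁺ = {ABCD}.
This closure contains every attribute of R2, so R1 ∩ R2 → R2. The join is lossless.

Yes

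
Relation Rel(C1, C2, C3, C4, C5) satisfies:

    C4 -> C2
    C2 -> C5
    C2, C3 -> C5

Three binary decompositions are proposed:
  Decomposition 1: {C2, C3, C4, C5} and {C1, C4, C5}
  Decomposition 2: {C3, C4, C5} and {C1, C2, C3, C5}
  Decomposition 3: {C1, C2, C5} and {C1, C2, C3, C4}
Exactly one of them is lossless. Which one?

Decomposition 3

Decomposition 1: common = {C4, C5}, closure = {C2, C4, C5} → lossy.
Decomposition 2: common = {C3, C5}, closure = {C3, C5} → lossy.
Decomposition 3: common = {C1, C2}, closure = {C1, C2, C5} → lossless.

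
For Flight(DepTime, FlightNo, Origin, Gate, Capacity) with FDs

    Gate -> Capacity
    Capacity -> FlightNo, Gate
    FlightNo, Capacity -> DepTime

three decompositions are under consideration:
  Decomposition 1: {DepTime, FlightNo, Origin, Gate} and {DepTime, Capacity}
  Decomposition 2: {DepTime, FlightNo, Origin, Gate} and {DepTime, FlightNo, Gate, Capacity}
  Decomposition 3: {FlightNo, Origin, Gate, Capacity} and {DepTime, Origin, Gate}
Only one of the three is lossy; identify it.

Decomposition 1

Decomposition 1: common = {DepTime}, closure = {DepTime} → lossy.
Decomposition 2: common = {DepTime, FlightNo, Gate}, closure = {DepTime, FlightNo, Gate, Capacity} → lossless.
Decomposition 3: common = {Origin, Gate}, closure = {DepTime, FlightNo, Origin, Gate, Capacity} → lossless.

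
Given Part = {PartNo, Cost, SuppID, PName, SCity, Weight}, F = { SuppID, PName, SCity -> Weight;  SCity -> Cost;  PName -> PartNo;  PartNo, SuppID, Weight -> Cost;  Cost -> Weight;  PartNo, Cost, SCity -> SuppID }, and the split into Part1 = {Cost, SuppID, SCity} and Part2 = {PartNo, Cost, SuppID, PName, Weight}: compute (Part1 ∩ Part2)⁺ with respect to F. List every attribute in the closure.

Part1 ∩ Part2 = {Cost, SuppID}.
Cost → Weight applies, adding Weight
Closure: {Cost, SuppID, Weight}.

Cost, SuppID, Weight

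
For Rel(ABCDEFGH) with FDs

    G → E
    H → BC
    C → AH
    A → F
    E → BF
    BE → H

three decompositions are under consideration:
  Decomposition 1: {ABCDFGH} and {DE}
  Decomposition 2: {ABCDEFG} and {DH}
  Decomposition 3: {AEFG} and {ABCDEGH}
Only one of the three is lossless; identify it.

Decomposition 3

Decomposition 1: common = {D}, closure = {D} → lossy.
Decomposition 2: common = {D}, closure = {D} → lossy.
Decomposition 3: common = {AEG}, closure = {ABCEFGH} → lossless.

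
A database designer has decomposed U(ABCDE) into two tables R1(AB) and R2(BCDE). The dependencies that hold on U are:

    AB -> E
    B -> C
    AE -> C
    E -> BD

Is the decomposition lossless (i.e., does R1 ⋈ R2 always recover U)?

Common attributes: R1 ∩ R2 = {B}.
Closure of {B}: B → C applies, adding C. So (B)⁺ = {BC}.
The closure contains neither all of R1 = {AB} nor all of R2 = {BCDE}, so the common attributes are not a superkey of either fragment. The join is lossy.

No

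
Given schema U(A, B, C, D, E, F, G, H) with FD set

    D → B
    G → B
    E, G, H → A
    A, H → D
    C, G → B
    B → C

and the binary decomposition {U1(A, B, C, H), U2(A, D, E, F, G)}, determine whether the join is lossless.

No

Common attributes: U1 ∩ U2 = {A}.
No dependency enlarges {A}, so (A)⁺ = {A}.
The closure contains neither all of U1 = {A, B, C, H} nor all of U2 = {A, D, E, F, G}, so the common attributes are not a superkey of either fragment. The join is lossy.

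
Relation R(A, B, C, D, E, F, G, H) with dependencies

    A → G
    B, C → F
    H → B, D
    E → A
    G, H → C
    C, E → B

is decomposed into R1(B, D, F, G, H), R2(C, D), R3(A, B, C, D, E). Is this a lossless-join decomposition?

No

Chase test. Columns are A, B, C, D, E, F, G, H; row i has aⱼ where attribute j ∈ Ri, else bᵢⱼ.
Initial tableau (one row per fragment):
  row 1: b11 a2 b13 a4 b15 a6 a7 a8
  row 2: b21 b22 a3 a4 b25 b26 b27 b28
  row 3: a1 a2 a3 a4 a5 b36 b37 b38
No row becomes fully distinguished — the join is lossy.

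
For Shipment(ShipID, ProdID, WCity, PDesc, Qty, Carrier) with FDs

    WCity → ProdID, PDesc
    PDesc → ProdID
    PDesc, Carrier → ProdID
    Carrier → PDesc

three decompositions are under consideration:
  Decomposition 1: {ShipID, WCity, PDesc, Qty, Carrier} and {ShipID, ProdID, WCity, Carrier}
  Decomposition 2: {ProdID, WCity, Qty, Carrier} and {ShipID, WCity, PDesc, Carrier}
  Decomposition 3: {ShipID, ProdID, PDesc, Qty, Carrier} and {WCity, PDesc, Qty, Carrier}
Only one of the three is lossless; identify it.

Decomposition 1: common = {ShipID, WCity, Carrier}, closure = {ShipID, ProdID, WCity, PDesc, Carrier} → lossless.
Decomposition 2: common = {WCity, Carrier}, closure = {ProdID, WCity, PDesc, Carrier} → lossy.
Decomposition 3: common = {PDesc, Qty, Carrier}, closure = {ProdID, PDesc, Qty, Carrier} → lossy.

Decomposition 1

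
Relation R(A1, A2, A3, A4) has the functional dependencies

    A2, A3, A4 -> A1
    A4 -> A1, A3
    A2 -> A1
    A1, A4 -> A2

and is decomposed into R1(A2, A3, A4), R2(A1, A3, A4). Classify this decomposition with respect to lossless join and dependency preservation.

Lossless test: (A3, A4)⁺ = {A1, A2, A3, A4}, which contains all of one fragment — lossless.
Dependency preservation: the restricted closure of {A2} across the fragments never reaches {A1}, so A2 → A1 cannot be enforced without a join — not preserved.

lossless but not dependency-preserving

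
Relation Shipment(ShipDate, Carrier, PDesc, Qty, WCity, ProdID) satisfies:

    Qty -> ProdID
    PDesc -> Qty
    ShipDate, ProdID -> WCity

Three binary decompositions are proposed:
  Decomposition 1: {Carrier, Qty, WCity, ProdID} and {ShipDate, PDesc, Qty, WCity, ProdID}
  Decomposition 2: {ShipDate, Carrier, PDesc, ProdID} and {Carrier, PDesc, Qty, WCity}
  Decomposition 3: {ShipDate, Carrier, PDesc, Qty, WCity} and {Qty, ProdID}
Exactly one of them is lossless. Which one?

Decomposition 1: common = {Qty, WCity, ProdID}, closure = {Qty, WCity, ProdID} → lossy.
Decomposition 2: common = {Carrier, PDesc}, closure = {Carrier, PDesc, Qty, ProdID} → lossy.
Decomposition 3: common = {Qty}, closure = {Qty, ProdID} → lossless.

Decomposition 3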